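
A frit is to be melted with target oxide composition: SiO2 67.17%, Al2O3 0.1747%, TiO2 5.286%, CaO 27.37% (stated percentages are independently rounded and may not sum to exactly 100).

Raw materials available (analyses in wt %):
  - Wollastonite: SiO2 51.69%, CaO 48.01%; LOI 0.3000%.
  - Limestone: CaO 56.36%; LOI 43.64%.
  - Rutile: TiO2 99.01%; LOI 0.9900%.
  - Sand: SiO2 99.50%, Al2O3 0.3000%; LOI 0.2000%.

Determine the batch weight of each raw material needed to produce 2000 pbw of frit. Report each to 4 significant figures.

The whole derivation maintains full float precision from first step to last; in-progress results are displayed rounded to four significant digits across the worked steps — a single rounding finalizes each reported number. The derived quantities are re-derived at exact precision (the four compositions, LOI, glass mass, the yield, totals) using the weight values per 2000 pbw of glass exactly as printed in question or answer.
Oxide mass targets, per 2000 pbw frit:
  SiO2: 67.17% × 2000 = 1343 pbw
  Al2O3: 0.1747% × 2000 = 3.494 pbw
  TiO2: 5.286% × 2000 = 105.7 pbw
  CaO: 27.37% × 2000 = 547.4 pbw
Checking each oxide sum applying the batch weights above, per the basis as stated (target by target, the sums agree once rounding is allowed for):
  SiO2: 357.0·0.5169 + 1165·0.9950 = 1344 pbw (target 1343 pbw)
  Al2O3: 1165·0.003000 = 3.495 pbw (target 3.494 pbw)
  TiO2: 106.8·0.9901 = 105.7 pbw (target 105.7 pbw)
  CaO: 357.0·0.4801 + 667.1·0.5636 = 547.4 pbw (target 547.4 pbw)
Glass-mass closure: whole batch net of LOI = 2000 pbw (targets for the oxides total 2000 pbw; versus the stated basis of 2000 pbw — differing by rounding only).
Batch total: Σ batch = 2296 pbw; the LOI term Σ batch·LOI equals 295.6 pbw; yield: glass divided by total = 87.13%.

Batch per 2000 pbw frit:
  Wollastonite: 357.0 pbw
  Limestone: 667.1 pbw
  Rutile: 106.8 pbw
  Sand: 1165 pbw
Total batch = 2296 pbw; LOI loss = 295.6 pbw; yield = 87.13%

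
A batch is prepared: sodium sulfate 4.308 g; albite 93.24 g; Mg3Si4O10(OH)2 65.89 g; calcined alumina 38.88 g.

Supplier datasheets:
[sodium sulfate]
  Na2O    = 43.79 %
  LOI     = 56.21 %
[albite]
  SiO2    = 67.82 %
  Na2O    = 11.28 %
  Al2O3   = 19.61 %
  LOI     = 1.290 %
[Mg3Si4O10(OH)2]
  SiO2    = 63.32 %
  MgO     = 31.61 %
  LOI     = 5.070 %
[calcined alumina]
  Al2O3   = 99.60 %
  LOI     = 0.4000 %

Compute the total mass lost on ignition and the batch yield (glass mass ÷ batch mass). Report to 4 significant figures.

The intermediate values are printed, rounded to 4 significant figures, within the worked lines — the whole derivation maintains exact precision at every stage — exactly one rounding is applied to each reported result; the derived quantities (LOI, totals, yield, net glass mass, the four compositions) are re-derived in full float precision from the weighed amounts per 195.2 g of glass exactly as printed in problem or answer.
Each material's LOI contribution:
  sodium sulfate: 4.308 × 0.5621 = 2.422 g
  albite: 93.24 × 0.01290 = 1.203 g
  Mg3Si4O10(OH)2: 65.89 × 0.05070 = 3.341 g
  calcined alumina: 38.88 × 0.004000 = 0.1555 g
Total LOI = 7.120 g
Glass = batch − LOI = 202.3 − 7.120 = 195.2 g

LOI loss = 7.120 g; glass = 195.2 g; yield = 96.48%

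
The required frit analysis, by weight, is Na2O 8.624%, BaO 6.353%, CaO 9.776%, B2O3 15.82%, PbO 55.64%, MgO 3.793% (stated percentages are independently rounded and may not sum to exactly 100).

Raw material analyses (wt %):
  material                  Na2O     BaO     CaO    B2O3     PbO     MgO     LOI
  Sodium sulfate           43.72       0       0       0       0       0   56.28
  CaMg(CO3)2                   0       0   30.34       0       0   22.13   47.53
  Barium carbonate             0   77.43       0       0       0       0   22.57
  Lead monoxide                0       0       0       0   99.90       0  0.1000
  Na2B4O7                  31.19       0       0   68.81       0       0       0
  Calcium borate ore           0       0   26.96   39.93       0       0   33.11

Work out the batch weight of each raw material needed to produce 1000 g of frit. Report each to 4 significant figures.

The working math keeps full precision end to end. Mid-chain values are shown rounded off to 4 significant digits within the worked lines; a single rounding finalizes each reported number; the derived quantities are rebuilt at full precision (totals, the six compositions, ignition loss, glass mass, the yield) using the weight values at 1000 g of glass, exactly as printed in the question or the answer.
Target masses of each oxide per 1000 g frit:
  Na2O: 8.624% × 1000 = 86.24 g
  BaO: 6.353% × 1000 = 63.53 g
  CaO: 9.776% × 1000 = 97.76 g
  B2O3: 15.82% × 1000 = 158.2 g
  PbO: 55.64% × 1000 = 556.4 g
  MgO: 3.793% × 1000 = 37.93 g
Oxide-by-oxide audit with the batch weights as given, versus the basis set out (delivered sums recover each target exact up to rounding of places):
  Na2O: 103.5·0.4372 + 131.4·0.3119 = 86.23 g (target 86.24 g)
  BaO: 82.05·0.7743 = 63.53 g (target 63.53 g)
  CaO: 171.4·0.3034 + 169.7·0.2696 = 97.75 g (target 97.76 g)
  B2O3: 131.4·0.6881 + 169.7·0.3993 = 158.2 g (target 158.2 g)
  PbO: 557.0·0.9990 = 556.4 g (target 556.4 g)
  MgO: 171.4·0.2213 = 37.93 g (target 37.93 g)
Glass-mass sanity pass: the batch minus its LOI: 1000 g (the targets, summed, come to 1000 g; basis as stated: 1000 g — rounding explains the deltas).
Adding the batch up: Σ batch = 1215 g; loss to ignition Σ batch·LOI = 215.0 g; glass ÷ batch gives a yield of 82.31%.

Batch per 1000 g frit:
  Sodium sulfate: 103.5 g
  CaMg(CO3)2: 171.4 g
  Barium carbonate: 82.05 g
  Lead monoxide: 557.0 g
  Na2B4O7: 131.4 g
  Calcium borate ore: 169.7 g
Total batch = 1215 g; LOI loss = 215.0 g; yield = 82.31%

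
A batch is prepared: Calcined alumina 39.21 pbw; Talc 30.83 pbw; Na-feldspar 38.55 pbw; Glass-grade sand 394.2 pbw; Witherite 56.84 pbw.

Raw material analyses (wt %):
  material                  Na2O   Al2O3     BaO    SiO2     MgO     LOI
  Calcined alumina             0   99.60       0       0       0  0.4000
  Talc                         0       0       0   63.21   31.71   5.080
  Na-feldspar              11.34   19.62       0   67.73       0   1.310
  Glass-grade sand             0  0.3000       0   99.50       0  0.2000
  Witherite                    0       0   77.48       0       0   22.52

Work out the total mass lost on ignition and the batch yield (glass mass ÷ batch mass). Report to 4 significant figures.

In-progress results appear rounded to 4 significant figures in the printout; the working math maintains full precision in every operation. A single rounding produces each reported number — the derived quantities, which include LOI, the totals, yield, five oxide percentages, glass mass, are re-derived in full float precision, as written in problem or answer, from the weighed amounts per 543.8 pbw of glass.
Each material's LOI contribution:
  Calcined alumina: 39.21 × 0.004000 = 0.1568 pbw
  Talc: 30.83 × 0.05080 = 1.566 pbw
  Na-feldspar: 38.55 × 0.01310 = 0.5050 pbw
  Glass-grade sand: 394.2 × 0.002000 = 0.7884 pbw
  Witherite: 56.84 × 0.2252 = 12.80 pbw
Total LOI = 15.82 pbw
Glass = batch − LOI = 559.6 − 15.82 = 543.8 pbw

LOI loss = 15.82 pbw; glass = 543.8 pbw; yield = 97.17%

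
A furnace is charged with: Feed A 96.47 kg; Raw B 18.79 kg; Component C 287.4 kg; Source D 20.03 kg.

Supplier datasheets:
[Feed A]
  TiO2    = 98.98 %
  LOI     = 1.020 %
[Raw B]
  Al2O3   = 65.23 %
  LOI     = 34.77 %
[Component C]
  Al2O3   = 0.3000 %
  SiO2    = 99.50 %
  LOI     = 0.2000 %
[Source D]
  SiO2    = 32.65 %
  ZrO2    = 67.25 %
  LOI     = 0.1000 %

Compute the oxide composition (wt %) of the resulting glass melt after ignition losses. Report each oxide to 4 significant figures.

Glass mass = 414.6 kg (batch 422.7 − LOI 8.112).
Composition: Al2O3 3.164%, SiO2 70.55%, TiO2 23.03%, ZrO2 3.249%

All internal work maintains exact precision through the solve — the intermediate values appear, rounded to 4 significant digits, in the working; every reported value is rounded only once; the derived quantities (LOI, net glass mass, the totals, the four compositions, the yield) are carried from the weighed amounts at 414.6 kg of glass in full float precision as quoted within the problem or the answer.
Per-oxide mass from batch:
  Al2O3: 18.79·0.6523 + 287.4·0.003000 = 13.12 kg
  SiO2: 287.4·0.9950 + 20.03·0.3265 = 292.5 kg
  TiO2: 96.47·0.9898 = 95.49 kg
  ZrO2: 20.03·0.6725 = 13.47 kg
LOI: 96.47·0.01020 + 18.79·0.3477 + 287.4·0.002000 + 20.03·0.001000 = 8.112 kg
Net of LOI, the glass mass = 422.7 − 8.112 = 414.6 kg (equal to the oxide-mass sum)
each oxide over glass, ×100, is wt %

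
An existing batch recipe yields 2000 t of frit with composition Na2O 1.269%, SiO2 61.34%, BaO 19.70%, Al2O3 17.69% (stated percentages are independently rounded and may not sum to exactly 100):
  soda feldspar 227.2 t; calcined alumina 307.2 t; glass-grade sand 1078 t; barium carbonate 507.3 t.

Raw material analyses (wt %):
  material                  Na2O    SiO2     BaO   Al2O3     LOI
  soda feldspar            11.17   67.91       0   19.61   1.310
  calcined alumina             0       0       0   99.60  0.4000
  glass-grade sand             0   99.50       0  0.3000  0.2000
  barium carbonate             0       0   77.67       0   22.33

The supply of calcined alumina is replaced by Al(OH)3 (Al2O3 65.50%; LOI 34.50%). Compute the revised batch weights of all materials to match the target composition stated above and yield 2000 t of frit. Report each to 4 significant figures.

Mid-chain values appear (rounded to four significant digits) at each printed step — every computation carries full precision in every operation — every reported result is rounded just once. The derived quantities are re-derived in full float precision (the totals, four oxide percentages, ignition loss, the yield, glass mass) from the batch weights per 2000 t of glass precisely as stated by either problem or answer.
Target masses of each oxide per 2000 t frit:
  Na2O: 1.269% × 2000 = 25.38 t
  SiO2: 61.34% × 2000 = 1227 t
  BaO: 19.70% × 2000 = 394.0 t
  Al2O3: 17.69% × 2000 = 353.8 t
A balance pass over the oxides, with the batch weights as given, against the basis in use (sums match the target masses up to rounding of the answer):
  Na2O: 227.2·0.1117 = 25.38 t (target 25.38 t)
  SiO2: 227.2·0.6791 + 1078·0.9950 = 1227 t (target 1227 t)
  BaO: 507.3·0.7767 = 394.0 t (target 394.0 t)
  Al2O3: 227.2·0.1961 + 467.2·0.6550 + 1078·0.003000 = 353.8 t (target 353.8 t)
Glass mass check: total charge less LOI = 2000 t (the Σ of target masses is 2000 t; versus the stated basis of 2000 t — any gap is answer rounding).
Total batch = Σ batch = 2280 t; LOI loss = Σ batch·LOI = 279.6 t; the yield ratio, glass ÷ batch: 87.74%.

Revised batch per 2000 t frit:
  soda feldspar: 227.2 t
  Al(OH)3: 467.2 t
  glass-grade sand: 1078 t
  barium carbonate: 507.3 t
Total batch = 2280 t; LOI loss = 279.6 t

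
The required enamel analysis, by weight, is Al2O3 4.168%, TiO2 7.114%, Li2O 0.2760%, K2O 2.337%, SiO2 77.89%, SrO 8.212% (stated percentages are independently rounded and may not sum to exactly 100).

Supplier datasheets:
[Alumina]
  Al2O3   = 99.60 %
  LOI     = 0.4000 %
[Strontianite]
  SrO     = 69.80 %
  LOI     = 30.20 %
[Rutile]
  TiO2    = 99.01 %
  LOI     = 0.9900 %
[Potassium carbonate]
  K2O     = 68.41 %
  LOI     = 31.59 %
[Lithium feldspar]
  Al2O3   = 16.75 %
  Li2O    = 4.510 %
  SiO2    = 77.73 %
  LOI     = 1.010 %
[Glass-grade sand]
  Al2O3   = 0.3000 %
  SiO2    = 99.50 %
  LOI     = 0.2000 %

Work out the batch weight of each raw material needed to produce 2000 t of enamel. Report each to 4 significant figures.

Each numeric step carries full float precision from first step to last. Intermediates are printed (rounded to four significant figures) alongside each step — each reported value takes exactly one rounding; the derived quantities are computed at full float precision (the yield, LOI, totals, net glass mass, six oxide percentages) starting from the weights for 2000 t of glass, as they appear in the problem or answer text.
Target oxide masses per 2000 t enamel:
  Al2O3: 4.168% × 2000 = 83.36 t
  TiO2: 7.114% × 2000 = 142.3 t
  Li2O: 0.2760% × 2000 = 5.520 t
  K2O: 2.337% × 2000 = 46.74 t
  SiO2: 77.89% × 2000 = 1558 t
  SrO: 8.212% × 2000 = 164.2 t
Per-oxide balance check per the reported batch figures, against the basis in use (sums match the target masses within answer rounding):
  Al2O3: 58.68·0.9960 + 122.4·0.1675 + 1470·0.003000 = 83.36 t (target 83.36 t)
  TiO2: 143.7·0.9901 = 142.3 t (target 142.3 t)
  Li2O: 122.4·0.04510 = 5.520 t (target 5.520 t)
  K2O: 68.32·0.6841 = 46.74 t (target 46.74 t)
  SiO2: 122.4·0.7773 + 1470·0.9950 = 1558 t (target 1558 t)
  SrO: 235.3·0.6980 = 164.2 t (target 164.2 t)
Glass mass check: total batch − LOI = 2000 t (the Σ of target masses is 2000 t; with the basis standing at 2000 t — rounding explains the deltas).
Adding the batch up: Σ batch = 2098 t; Σ batch·LOI gives LOI loss = 98.48 t; yield: glass divided by total = 95.31%.

Batch per 2000 t enamel:
  Alumina: 58.68 t
  Strontianite: 235.3 t
  Rutile: 143.7 t
  Potassium carbonate: 68.32 t
  Lithium feldspar: 122.4 t
  Glass-grade sand: 1470 t
Total batch = 2098 t; LOI loss = 98.48 t; yield = 95.31%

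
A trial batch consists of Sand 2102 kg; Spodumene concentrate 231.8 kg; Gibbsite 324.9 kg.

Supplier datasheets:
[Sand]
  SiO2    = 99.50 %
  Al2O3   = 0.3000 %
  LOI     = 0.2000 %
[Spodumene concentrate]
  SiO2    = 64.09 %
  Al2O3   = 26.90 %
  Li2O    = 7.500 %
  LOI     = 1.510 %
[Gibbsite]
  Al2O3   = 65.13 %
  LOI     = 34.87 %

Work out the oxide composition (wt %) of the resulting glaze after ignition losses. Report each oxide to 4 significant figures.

Each numeric step keeps exact precision in every operation; intermediates are printed rounded off to 4 significant digits within the worked lines — every reported figure is rounded only once; all derived quantities are computed in full float precision (ignition loss, the yield, totals, glass mass, the three compositions) starting from the weights per 2538 kg of glass as quoted within the problem or answer text.
Per-oxide mass from batch:
  SiO2: 2102·0.9950 + 231.8·0.6409 = 2240 kg
  Al2O3: 2102·0.003000 + 231.8·0.2690 + 324.9·0.6513 = 280.3 kg
  Li2O: 231.8·0.07500 = 17.39 kg
LOI: 2102·0.002000 + 231.8·0.01510 + 324.9·0.3487 = 121.0 kg
Glass = total batch minus LOI = 2659 − 121.0 = 2538 kg (= Σ oxide masses)
wt % = oxide mass / glass mass × 100

Glass mass = 2538 kg (batch 2659 − LOI 121.0).
Composition: SiO2 88.27%, Al2O3 11.04%, Li2O 0.6851%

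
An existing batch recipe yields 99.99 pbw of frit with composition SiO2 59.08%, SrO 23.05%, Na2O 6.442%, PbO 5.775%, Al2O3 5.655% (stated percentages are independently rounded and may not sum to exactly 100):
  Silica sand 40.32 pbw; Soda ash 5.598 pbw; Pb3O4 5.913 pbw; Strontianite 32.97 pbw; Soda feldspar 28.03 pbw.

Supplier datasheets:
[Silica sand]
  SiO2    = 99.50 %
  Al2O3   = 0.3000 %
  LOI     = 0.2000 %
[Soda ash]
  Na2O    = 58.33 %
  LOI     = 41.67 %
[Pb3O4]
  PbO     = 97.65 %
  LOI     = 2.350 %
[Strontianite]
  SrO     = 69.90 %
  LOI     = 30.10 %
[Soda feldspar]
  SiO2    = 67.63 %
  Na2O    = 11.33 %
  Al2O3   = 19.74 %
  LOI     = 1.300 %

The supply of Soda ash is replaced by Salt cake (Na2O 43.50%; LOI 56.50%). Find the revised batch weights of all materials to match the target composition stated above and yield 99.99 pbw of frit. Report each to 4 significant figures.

Revised batch per 99.99 pbw frit:
  Silica sand: 40.32 pbw
  Salt cake: 7.507 pbw
  Pb3O4: 5.913 pbw
  Strontianite: 32.97 pbw
  Soda feldspar: 28.03 pbw
Total batch = 114.7 pbw; LOI loss = 14.75 pbw

All internal work runs at exact precision at all times; the intermediate values are shown with 4-significant-figure rounding when written out. Each reported figure undergoes a single rounding; the derived quantities (yield, the totals, ignition loss, the five compositions, glass mass) are computed from the batch weights on 99.99 pbw of glass at full float precision, exactly as shown in the problem or answer text.
Per-oxide target masses for 99.99 pbw frit:
  SiO2: 59.08% × 99.99 = 59.07 pbw
  SrO: 23.05% × 99.99 = 23.05 pbw
  Na2O: 6.442% × 99.99 = 6.441 pbw
  PbO: 5.775% × 99.99 = 5.774 pbw
  Al2O3: 5.655% × 99.99 = 5.654 pbw
Mass-balance tally per oxide applying the batch weights above, versus the basis set out (oxide sums agree with the targets modulo rounding of the values):
  SiO2: 40.32·0.9950 + 28.03·0.6763 = 59.08 pbw (target 59.07 pbw)
  SrO: 32.97·0.6990 = 23.05 pbw (target 23.05 pbw)
  Na2O: 7.507·0.4350 + 28.03·0.1133 = 6.441 pbw (target 6.441 pbw)
  PbO: 5.913·0.9765 = 5.774 pbw (target 5.774 pbw)
  Al2O3: 40.32·0.003000 + 28.03·0.1974 = 5.654 pbw (target 5.654 pbw)
Glass-mass sanity pass: whole batch net of LOI = 99.99 pbw (oxide target masses add up to 99.99 pbw; the stated basis being 99.99 pbw — rounding explains the deltas).
Whole-batch sum: Σ batch = 114.7 pbw; ignition loss, Σ(batch × LOI) = 14.75 pbw; yield = glass ÷ total batch = 87.15%.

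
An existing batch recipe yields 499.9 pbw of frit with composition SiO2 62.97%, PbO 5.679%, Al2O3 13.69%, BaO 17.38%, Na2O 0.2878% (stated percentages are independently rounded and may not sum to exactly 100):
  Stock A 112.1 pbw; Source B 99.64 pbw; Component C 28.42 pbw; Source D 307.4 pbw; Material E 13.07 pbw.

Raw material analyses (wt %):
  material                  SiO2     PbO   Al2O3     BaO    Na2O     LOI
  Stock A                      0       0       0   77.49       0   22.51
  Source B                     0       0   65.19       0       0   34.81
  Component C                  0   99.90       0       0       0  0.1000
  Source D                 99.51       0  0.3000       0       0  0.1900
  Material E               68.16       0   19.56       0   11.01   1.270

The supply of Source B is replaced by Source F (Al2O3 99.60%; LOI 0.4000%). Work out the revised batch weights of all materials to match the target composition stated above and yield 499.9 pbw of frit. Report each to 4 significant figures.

Revised batch per 499.9 pbw frit:
  Stock A: 112.1 pbw
  Source F: 65.22 pbw
  Component C: 28.42 pbw
  Source D: 307.4 pbw
  Material E: 13.07 pbw
Total batch = 526.2 pbw; LOI loss = 26.27 pbw

Values along the way are shown (rounded to 4 significant digits) in the working. All arithmetic carries full float precision at every stage — each reported number includes exactly one rounding. The derived quantities are carried at full precision (ignition loss, the totals, the five compositions, yield, net glass mass) from the weighed amounts at 499.9 pbw of glass, as set out in question or answer.
The oxide mass targets at 499.9 pbw frit:
  SiO2: 62.97% × 499.9 = 314.8 pbw
  PbO: 5.679% × 499.9 = 28.39 pbw
  Al2O3: 13.69% × 499.9 = 68.44 pbw
  BaO: 17.38% × 499.9 = 86.88 pbw
  Na2O: 0.2878% × 499.9 = 1.439 pbw
Verifying the oxide balance with the batch weights as given, at the basis given (target by target, the sums agree net of answer rounding effects):
  SiO2: 307.4·0.9951 + 13.07·0.6816 = 314.8 pbw (target 314.8 pbw)
  PbO: 28.42·0.9990 = 28.39 pbw (target 28.39 pbw)
  Al2O3: 65.22·0.9960 + 307.4·0.003000 + 13.07·0.1956 = 68.44 pbw (target 68.44 pbw)
  BaO: 112.1·0.7749 = 86.87 pbw (target 86.88 pbw)
  Na2O: 13.07·0.1101 = 1.439 pbw (target 1.439 pbw)
Glass-mass bookkeeping: whole batch net of LOI = 499.9 pbw (targets for the oxides total 499.9 pbw; basis as stated: 499.9 pbw — any gap is answer rounding).
Summing the batch: Σ batch = 526.2 pbw; the LOI term Σ batch·LOI equals 26.27 pbw; the yield ratio, glass ÷ batch: 95.01%.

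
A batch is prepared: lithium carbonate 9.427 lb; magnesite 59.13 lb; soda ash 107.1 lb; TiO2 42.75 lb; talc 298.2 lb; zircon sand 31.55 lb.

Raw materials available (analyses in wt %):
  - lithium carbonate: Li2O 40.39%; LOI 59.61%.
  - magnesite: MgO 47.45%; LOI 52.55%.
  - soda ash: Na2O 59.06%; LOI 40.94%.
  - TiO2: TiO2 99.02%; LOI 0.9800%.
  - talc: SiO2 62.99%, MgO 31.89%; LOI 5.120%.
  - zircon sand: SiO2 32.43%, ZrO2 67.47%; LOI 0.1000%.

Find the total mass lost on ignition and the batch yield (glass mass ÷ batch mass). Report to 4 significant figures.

All internal work runs at full precision from first step to last. Working values are shown (rounded to 4 significant figures) at each printed step; each reported number includes exactly one rounding; the derived quantities are re-derived in exact precision (the six compositions, yield, net glass mass, totals, LOI) from the weighed amounts for 451.9 lb of glass exactly as printed in either problem or answer.
Each material's LOI contribution:
  lithium carbonate: 9.427 × 0.5961 = 5.619 lb
  magnesite: 59.13 × 0.5255 = 31.07 lb
  soda ash: 107.1 × 0.4094 = 43.85 lb
  TiO2: 42.75 × 0.009800 = 0.4189 lb
  talc: 298.2 × 0.05120 = 15.27 lb
  zircon sand: 31.55 × 0.001000 = 0.03155 lb
Total LOI = 96.26 lb
Glass = batch − LOI = 548.2 − 96.26 = 451.9 lb

LOI loss = 96.26 lb; glass = 451.9 lb; yield = 82.44%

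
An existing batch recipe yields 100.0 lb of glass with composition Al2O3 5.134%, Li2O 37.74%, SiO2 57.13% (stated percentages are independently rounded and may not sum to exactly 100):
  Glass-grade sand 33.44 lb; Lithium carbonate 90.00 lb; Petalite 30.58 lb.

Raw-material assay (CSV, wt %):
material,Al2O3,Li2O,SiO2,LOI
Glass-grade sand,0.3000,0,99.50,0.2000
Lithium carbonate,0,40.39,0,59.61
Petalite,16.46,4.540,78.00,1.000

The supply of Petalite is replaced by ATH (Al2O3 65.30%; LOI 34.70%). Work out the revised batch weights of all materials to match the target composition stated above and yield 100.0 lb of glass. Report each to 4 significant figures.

Rounding to four significant digits extends to each mid-chain value as printed — the whole derivation holds full float precision from first step to last. Every reported value is rounded only once; all derived quantities are re-derived starting from the weights at 100.0 lb of glass at exact precision (totals, glass mass, the three compositions, yield, ignition loss) as set out in problem or answer.
Oxide-by-oxide targets in 100.0 lb glass:
  Al2O3: 5.134% × 100.0 = 5.134 lb
  Li2O: 37.74% × 100.0 = 37.74 lb
  SiO2: 57.13% × 100.0 = 57.13 lb
Sums-versus-targets review applying the batch weights above, per the basis as stated (target by target, the sums agree given rounding of the digits):
  Al2O3: 57.42·0.003000 + 7.598·0.6530 = 5.134 lb (target 5.134 lb)
  Li2O: 93.44·0.4039 = 37.74 lb (target 37.74 lb)
  SiO2: 57.42·0.9950 = 57.13 lb (target 57.13 lb)
Auditing the glass mass value: total charge less LOI = 100.0 lb (targets for the oxides total 100.0 lb; the stated basis being 100.0 lb — deltas are rounding alone).
Batch grand total — Σ batch = 158.5 lb; LOI removed, Σ of batch·LOI: 58.45 lb; yield, glass over the total, = 63.11%.

Revised batch per 100.0 lb glass:
  Glass-grade sand: 57.42 lb
  Lithium carbonate: 93.44 lb
  ATH: 7.598 lb
Total batch = 158.5 lb; LOI loss = 58.45 lb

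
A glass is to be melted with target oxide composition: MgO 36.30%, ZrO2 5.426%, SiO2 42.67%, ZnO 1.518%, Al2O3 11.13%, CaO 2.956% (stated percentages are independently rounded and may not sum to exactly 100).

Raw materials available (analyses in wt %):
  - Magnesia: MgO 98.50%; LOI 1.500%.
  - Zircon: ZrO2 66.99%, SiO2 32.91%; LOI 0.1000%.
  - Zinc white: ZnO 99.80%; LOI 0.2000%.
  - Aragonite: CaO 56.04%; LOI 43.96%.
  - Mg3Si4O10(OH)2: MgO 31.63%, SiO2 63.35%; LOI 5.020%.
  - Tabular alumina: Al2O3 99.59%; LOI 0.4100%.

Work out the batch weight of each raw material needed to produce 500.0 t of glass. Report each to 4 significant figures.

The working math holds full float precision in all steps; the intermediate values are shown rounded off to 4 significant digits between the steps. Every reported number is rounded exactly once; the derived quantities (ignition loss, the totals, the yield, the six compositions, net glass mass) are rebuilt in full precision from the batch weights at 500.0 t of glass, as they appear in the question or the answer.
The oxide mass targets at 500.0 t glass:
  MgO: 36.30% × 500.0 = 181.5 t
  ZrO2: 5.426% × 500.0 = 27.13 t
  SiO2: 42.67% × 500.0 = 213.4 t
  ZnO: 1.518% × 500.0 = 7.590 t
  Al2O3: 11.13% × 500.0 = 55.65 t
  CaO: 2.956% × 500.0 = 14.78 t
Checking each oxide sum from the weights as reported, on the stated basis (every target is met by its sum once rounding is allowed for):
  MgO: 82.87·0.9850 + 315.7·0.3163 = 181.5 t (target 181.5 t)
  ZrO2: 40.50·0.6699 = 27.13 t (target 27.13 t)
  SiO2: 40.50·0.3291 + 315.7·0.6335 = 213.3 t (target 213.4 t)
  ZnO: 7.605·0.9980 = 7.590 t (target 7.590 t)
  Al2O3: 55.88·0.9959 = 55.65 t (target 55.65 t)
  CaO: 26.37·0.5604 = 14.78 t (target 14.78 t)
Glass-mass closure: batch Σ − ignition loss = 500.0 t (targets for the oxides total 500.0 t; versus the stated basis of 500.0 t — deltas are rounding alone).
Total batch = Σ batch = 528.9 t; LOI loss = Σ batch·LOI = 28.97 t; as yield: glass ÷ batch → 94.52%.

Batch per 500.0 t glass:
  Magnesia: 82.87 t
  Zircon: 40.50 t
  Zinc white: 7.605 t
  Aragonite: 26.37 t
  Mg3Si4O10(OH)2: 315.7 t
  Tabular alumina: 55.88 t
Total batch = 528.9 t; LOI loss = 28.97 t; yield = 94.52%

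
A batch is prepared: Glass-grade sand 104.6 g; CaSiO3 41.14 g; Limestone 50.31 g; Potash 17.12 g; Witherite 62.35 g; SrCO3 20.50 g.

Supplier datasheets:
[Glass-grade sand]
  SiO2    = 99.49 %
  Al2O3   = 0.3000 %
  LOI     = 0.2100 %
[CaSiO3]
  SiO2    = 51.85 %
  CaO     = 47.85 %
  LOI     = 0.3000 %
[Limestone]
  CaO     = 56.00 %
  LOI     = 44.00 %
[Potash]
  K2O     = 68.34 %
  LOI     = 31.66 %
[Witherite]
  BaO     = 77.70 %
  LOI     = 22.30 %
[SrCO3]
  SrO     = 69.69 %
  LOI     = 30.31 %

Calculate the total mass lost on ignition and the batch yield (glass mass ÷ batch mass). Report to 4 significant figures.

LOI loss = 48.02 g; glass = 248.0 g; yield = 83.78%

The working math keeps full precision in every operation — intermediates are displayed (rounded to four significant figures) between the steps. Every reported number takes a single rounding — the derived quantities (totals, the six compositions, LOI, net glass mass, yield) are re-derived in full float precision from the weighed amounts at 248.0 g of glass, as written in the question or the answer.
LOI of each material in turn:
  Glass-grade sand: 104.6 × 0.002100 = 0.2197 g
  CaSiO3: 41.14 × 0.003000 = 0.1234 g
  Limestone: 50.31 × 0.4400 = 22.14 g
  Potash: 17.12 × 0.3166 = 5.420 g
  Witherite: 62.35 × 0.2230 = 13.90 g
  SrCO3: 20.50 × 0.3031 = 6.214 g
Total LOI = 48.02 g
Glass = batch − LOI = 296.0 − 48.02 = 248.0 g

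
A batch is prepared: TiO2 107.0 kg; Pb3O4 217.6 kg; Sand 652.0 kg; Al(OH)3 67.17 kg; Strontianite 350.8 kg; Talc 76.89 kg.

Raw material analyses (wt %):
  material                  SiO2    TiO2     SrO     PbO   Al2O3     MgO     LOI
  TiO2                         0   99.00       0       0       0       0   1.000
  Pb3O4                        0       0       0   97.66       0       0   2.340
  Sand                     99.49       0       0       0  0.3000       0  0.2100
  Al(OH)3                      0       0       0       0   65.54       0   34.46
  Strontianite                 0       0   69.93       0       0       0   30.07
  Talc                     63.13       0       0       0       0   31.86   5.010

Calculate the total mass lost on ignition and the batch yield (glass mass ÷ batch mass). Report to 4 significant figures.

The whole derivation keeps exact precision throughout — intermediates appear with 4-significant-figure rounding within the worked lines. Each reported number takes exactly one rounding. Derived quantities, including the totals, LOI, yield, six oxide percentages, glass mass, are computed using the weight values per 1331 kg of glass at full float precision, as given in the problem or the answer.
Material-by-material LOI:
  TiO2: 107.0 × 0.01000 = 1.070 kg
  Pb3O4: 217.6 × 0.02340 = 5.092 kg
  Sand: 652.0 × 0.002100 = 1.369 kg
  Al(OH)3: 67.17 × 0.3446 = 23.15 kg
  Strontianite: 350.8 × 0.3007 = 105.5 kg
  Talc: 76.89 × 0.05010 = 3.852 kg
Total LOI = 140.0 kg
Glass = batch − LOI = 1471 − 140.0 = 1331 kg

LOI loss = 140.0 kg; glass = 1331 kg; yield = 90.48%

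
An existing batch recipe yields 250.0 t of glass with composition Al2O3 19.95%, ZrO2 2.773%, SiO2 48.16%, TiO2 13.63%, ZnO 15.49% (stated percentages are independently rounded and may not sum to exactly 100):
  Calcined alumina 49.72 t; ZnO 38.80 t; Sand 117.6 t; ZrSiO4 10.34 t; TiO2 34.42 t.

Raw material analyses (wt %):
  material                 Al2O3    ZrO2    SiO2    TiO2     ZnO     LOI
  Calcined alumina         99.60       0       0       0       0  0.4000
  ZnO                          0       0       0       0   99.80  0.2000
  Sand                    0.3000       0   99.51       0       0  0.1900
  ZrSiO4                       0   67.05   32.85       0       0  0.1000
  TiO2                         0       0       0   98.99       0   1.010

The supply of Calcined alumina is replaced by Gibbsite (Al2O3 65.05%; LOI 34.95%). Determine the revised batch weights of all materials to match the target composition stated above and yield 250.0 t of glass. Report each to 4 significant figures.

The whole derivation maintains full float precision at every stage. Working values appear rounded to 4 significant figures when written out. Each reported figure is rounded just once — the derived quantities are carried starting from the weights for 250.0 t of glass in exact precision (glass mass, LOI, yield, five oxide percentages, the totals), precisely as stated by question or answer.
Target oxide masses per 250.0 t glass:
  Al2O3: 19.95% × 250.0 = 49.88 t
  ZrO2: 2.773% × 250.0 = 6.932 t
  SiO2: 48.16% × 250.0 = 120.4 t
  TiO2: 13.63% × 250.0 = 34.08 t
  ZnO: 15.49% × 250.0 = 38.72 t
Sums-versus-targets review per the reported batch figures, per the basis as stated (oxide sums agree with the targets up to rounding of the answer):
  Al2O3: 76.13·0.6505 + 117.6·0.003000 = 49.88 t (target 49.88 t)
  ZrO2: 10.34·0.6705 = 6.933 t (target 6.932 t)
  SiO2: 117.6·0.9951 + 10.34·0.3285 = 120.4 t (target 120.4 t)
  TiO2: 34.42·0.9899 = 34.07 t (target 34.08 t)
  ZnO: 38.80·0.9980 = 38.72 t (target 38.72 t)
Glass-mass bookkeeping: batch total minus LOI = 250.0 t (oxide target masses add up to 250.0 t; versus the stated basis of 250.0 t — gaps are rounding artifacts).
Whole-batch sum: Σ batch = 277.3 t; Σ batch·LOI gives LOI loss = 27.27 t; yield: glass divided by total = 90.17%.

Revised batch per 250.0 t glass:
  Gibbsite: 76.13 t
  ZnO: 38.80 t
  Sand: 117.6 t
  ZrSiO4: 10.34 t
  TiO2: 34.42 t
Total batch = 277.3 t; LOI loss = 27.27 t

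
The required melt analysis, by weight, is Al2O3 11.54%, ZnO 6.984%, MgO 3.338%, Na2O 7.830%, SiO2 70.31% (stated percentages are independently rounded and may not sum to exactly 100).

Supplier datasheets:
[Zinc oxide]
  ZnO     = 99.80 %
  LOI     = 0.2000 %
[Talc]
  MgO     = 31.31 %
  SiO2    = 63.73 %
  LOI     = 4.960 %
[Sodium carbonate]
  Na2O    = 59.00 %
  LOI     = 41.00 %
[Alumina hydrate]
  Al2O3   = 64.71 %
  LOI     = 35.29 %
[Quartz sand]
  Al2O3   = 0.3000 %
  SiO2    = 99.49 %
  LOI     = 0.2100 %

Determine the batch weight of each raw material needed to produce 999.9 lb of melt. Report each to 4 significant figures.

Each numeric step maintains full precision all the way through. Intermediates are shown with 4-significant-digit rounding at each printed step; exactly one rounding lands on every reported value — derived quantities are computed from the weighed amounts at 999.9 lb of glass in exact precision (five oxide percentages, net glass mass, ignition loss, totals, the yield) as set out in question or answer.
Per-oxide target masses for 999.9 lb melt:
  Al2O3: 11.54% × 999.9 = 115.4 lb
  ZnO: 6.984% × 999.9 = 69.83 lb
  MgO: 3.338% × 999.9 = 33.38 lb
  Na2O: 7.830% × 999.9 = 78.29 lb
  SiO2: 70.31% × 999.9 = 703.0 lb
Checking each oxide sum from the weights as reported, against the basis in use (summed amounts equal target values up to rounding of the answer):
  Al2O3: 175.4·0.6471 + 638.3·0.003000 = 115.4 lb (target 115.4 lb)
  ZnO: 69.97·0.9980 = 69.83 lb (target 69.83 lb)
  MgO: 106.6·0.3131 = 33.38 lb (target 33.38 lb)
  Na2O: 132.7·0.5900 = 78.29 lb (target 78.29 lb)
  SiO2: 106.6·0.6373 + 638.3·0.9949 = 703.0 lb (target 703.0 lb)
Mass balance on the glass: total batch − LOI = 999.9 lb (summing oxide targets gives 999.9 lb; basis as stated: 999.9 lb — differing by rounding only).
Adding the batch up: Σ batch = 1123 lb; ignition loss, Σ(batch × LOI) = 123.1 lb; yield, glass over the total, = 89.04%.

Batch per 999.9 lb melt:
  Zinc oxide: 69.97 lb
  Talc: 106.6 lb
  Sodium carbonate: 132.7 lb
  Alumina hydrate: 175.4 lb
  Quartz sand: 638.3 lb
Total batch = 1123 lb; LOI loss = 123.1 lb; yield = 89.04%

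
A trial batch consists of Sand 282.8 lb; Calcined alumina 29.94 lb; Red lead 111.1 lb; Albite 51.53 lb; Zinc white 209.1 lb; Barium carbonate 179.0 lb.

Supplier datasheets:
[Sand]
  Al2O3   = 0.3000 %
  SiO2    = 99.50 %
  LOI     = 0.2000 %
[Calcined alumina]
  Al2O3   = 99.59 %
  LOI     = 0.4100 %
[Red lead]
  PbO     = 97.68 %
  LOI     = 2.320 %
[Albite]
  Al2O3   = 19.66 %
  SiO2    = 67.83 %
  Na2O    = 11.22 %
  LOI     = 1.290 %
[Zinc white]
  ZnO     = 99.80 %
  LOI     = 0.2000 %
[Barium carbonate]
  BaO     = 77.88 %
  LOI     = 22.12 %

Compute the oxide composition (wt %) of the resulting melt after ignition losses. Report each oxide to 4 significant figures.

Glass mass = 819.5 lb (batch 863.5 − LOI 43.94).
Composition: Al2O3 4.978%, ZnO 25.46%, SiO2 38.60%, PbO 13.24%, BaO 17.01%, Na2O 0.7055%

In-progress results are displayed rounded off to 4 significant figures alongside each step; every computation maintains exact precision end to end; every reported number takes exactly one rounding. All derived quantities are rebuilt from the batch weights for 819.5 lb of glass in full float precision (the yield, six oxide percentages, totals, net glass mass, LOI), exactly as shown in problem or answer.
Oxide-by-oxide delivered mass:
  Al2O3: 282.8·0.003000 + 29.94·0.9959 + 51.53·0.1966 = 40.80 lb
  ZnO: 209.1·0.9980 = 208.7 lb
  SiO2: 282.8·0.9950 + 51.53·0.6783 = 316.3 lb
  PbO: 111.1·0.9768 = 108.5 lb
  BaO: 179.0·0.7788 = 139.4 lb
  Na2O: 51.53·0.1122 = 5.782 lb
LOI: 282.8·0.002000 + 29.94·0.004100 + 111.1·0.02320 + 51.53·0.01290 + 209.1·0.002000 + 179.0·0.2212 = 43.94 lb
batch − LOI leaves glass = 863.5 − 43.94 = 819.5 lb (matching Σ of the oxides)
oxide / glass × 100 gives the wt %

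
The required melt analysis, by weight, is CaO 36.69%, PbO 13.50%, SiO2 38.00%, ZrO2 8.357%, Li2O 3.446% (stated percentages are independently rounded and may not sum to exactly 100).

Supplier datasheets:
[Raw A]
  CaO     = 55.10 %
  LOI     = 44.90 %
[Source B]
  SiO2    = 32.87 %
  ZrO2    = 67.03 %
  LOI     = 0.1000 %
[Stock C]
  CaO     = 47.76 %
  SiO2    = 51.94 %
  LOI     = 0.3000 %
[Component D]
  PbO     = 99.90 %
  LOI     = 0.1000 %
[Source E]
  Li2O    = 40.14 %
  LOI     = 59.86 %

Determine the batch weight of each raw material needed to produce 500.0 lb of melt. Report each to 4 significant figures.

Batch per 500.0 lb melt:
  Raw A: 50.06 lb
  Source B: 62.34 lb
  Stock C: 326.4 lb
  Component D: 67.57 lb
  Source E: 42.92 lb
Total batch = 549.3 lb; LOI loss = 49.28 lb; yield = 91.03%

Each numeric step keeps exact precision end to end — rounding to 4 significant figures applies to every in-between result as shown. Exactly one rounding is applied to every reported number; all derived quantities, including the totals, LOI, the five compositions, net glass mass, the yield, are rebuilt using the weight values for 500.0 lb of glass in exact precision exactly as printed in either problem or answer.
Oxide mass targets, per 500.0 lb melt:
  CaO: 36.69% × 500.0 = 183.4 lb
  PbO: 13.50% × 500.0 = 67.50 lb
  SiO2: 38.00% × 500.0 = 190.0 lb
  ZrO2: 8.357% × 500.0 = 41.78 lb
  Li2O: 3.446% × 500.0 = 17.23 lb
Checking each oxide sum applying the batch weights above, at the basis given (sum by sum, the targets are met once rounding is allowed for):
  CaO: 50.06·0.5510 + 326.4·0.4776 = 183.5 lb (target 183.4 lb)
  PbO: 67.57·0.9990 = 67.50 lb (target 67.50 lb)
  SiO2: 62.34·0.3287 + 326.4·0.5194 = 190.0 lb (target 190.0 lb)
  ZrO2: 62.34·0.6703 = 41.79 lb (target 41.78 lb)
  Li2O: 42.92·0.4014 = 17.23 lb (target 17.23 lb)
Glass-mass bookkeeping: whole batch net of LOI = 500.0 lb (oxide target masses add up to 500.0 lb; basis as stated: 500.0 lb — any gap is answer rounding).
Batch grand total — Σ batch = 549.3 lb; loss to ignition Σ batch·LOI = 49.28 lb; glass ÷ batch gives a yield of 91.03%.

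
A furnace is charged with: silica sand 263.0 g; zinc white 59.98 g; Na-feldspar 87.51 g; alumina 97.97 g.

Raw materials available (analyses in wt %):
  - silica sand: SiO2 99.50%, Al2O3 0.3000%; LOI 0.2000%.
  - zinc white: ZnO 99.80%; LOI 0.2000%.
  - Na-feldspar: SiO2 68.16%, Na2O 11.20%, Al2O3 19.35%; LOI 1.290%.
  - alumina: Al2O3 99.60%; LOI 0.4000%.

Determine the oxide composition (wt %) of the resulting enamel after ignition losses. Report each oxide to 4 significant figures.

In-progress results are displayed with 4-significant-figure rounding at each printed step; each numeric step runs at full float precision at every stage — each reported number carries a single rounding. All derived quantities (the four compositions, the totals, the yield, LOI, glass mass) are computed at exact precision using the weight values per 506.3 g of glass, as set out in problem or answer.
Oxide-by-oxide delivered mass:
  SiO2: 263.0·0.9950 + 87.51·0.6816 = 321.3 g
  Na2O: 87.51·0.1120 = 9.801 g
  Al2O3: 263.0·0.003000 + 87.51·0.1935 + 97.97·0.9960 = 115.3 g
  ZnO: 59.98·0.9980 = 59.86 g
LOI: 263.0·0.002000 + 59.98·0.002000 + 87.51·0.01290 + 97.97·0.004000 = 2.167 g
Resulting glass, batch − LOI: 508.5 − 2.167 = 506.3 g (matching Σ of the oxides)
percent by weight: oxide/glass ×100

Glass mass = 506.3 g (batch 508.5 − LOI 2.167).
Composition: SiO2 63.47%, Na2O 1.936%, Al2O3 22.77%, ZnO 11.82%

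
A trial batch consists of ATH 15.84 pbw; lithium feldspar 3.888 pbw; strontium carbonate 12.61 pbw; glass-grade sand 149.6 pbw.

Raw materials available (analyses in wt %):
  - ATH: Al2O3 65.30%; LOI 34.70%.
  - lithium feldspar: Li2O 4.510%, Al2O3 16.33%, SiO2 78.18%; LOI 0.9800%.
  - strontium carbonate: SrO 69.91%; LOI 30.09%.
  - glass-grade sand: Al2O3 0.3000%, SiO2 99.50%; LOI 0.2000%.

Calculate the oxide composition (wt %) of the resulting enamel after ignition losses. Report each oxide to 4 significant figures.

Full float precision is held all the way through; mid-chain values appear, rounded to 4 significant figures, between the steps. Every reported number is rounded a single time — the derived quantities are carried from the weighed amounts on 172.3 pbw of glass in full float precision (net glass mass, the yield, the totals, ignition loss, four oxide percentages) as they appear in problem or answer.
Delivered oxide masses:
  SrO: 12.61·0.6991 = 8.816 pbw
  Li2O: 3.888·0.04510 = 0.1753 pbw
  Al2O3: 15.84·0.6530 + 3.888·0.1633 + 149.6·0.003000 = 11.43 pbw
  SiO2: 3.888·0.7818 + 149.6·0.9950 = 151.9 pbw
LOI: 15.84·0.3470 + 3.888·0.009800 + 12.61·0.3009 + 149.6·0.002000 = 9.628 pbw
The glass mass, total less LOI, = 181.9 − 9.628 = 172.3 pbw (consistent with Σ oxide mass)
percent by weight: oxide/glass ×100

Glass mass = 172.3 pbw (batch 181.9 − LOI 9.628).
Composition: SrO 5.116%, Li2O 0.1018%, Al2O3 6.632%, SiO2 88.15%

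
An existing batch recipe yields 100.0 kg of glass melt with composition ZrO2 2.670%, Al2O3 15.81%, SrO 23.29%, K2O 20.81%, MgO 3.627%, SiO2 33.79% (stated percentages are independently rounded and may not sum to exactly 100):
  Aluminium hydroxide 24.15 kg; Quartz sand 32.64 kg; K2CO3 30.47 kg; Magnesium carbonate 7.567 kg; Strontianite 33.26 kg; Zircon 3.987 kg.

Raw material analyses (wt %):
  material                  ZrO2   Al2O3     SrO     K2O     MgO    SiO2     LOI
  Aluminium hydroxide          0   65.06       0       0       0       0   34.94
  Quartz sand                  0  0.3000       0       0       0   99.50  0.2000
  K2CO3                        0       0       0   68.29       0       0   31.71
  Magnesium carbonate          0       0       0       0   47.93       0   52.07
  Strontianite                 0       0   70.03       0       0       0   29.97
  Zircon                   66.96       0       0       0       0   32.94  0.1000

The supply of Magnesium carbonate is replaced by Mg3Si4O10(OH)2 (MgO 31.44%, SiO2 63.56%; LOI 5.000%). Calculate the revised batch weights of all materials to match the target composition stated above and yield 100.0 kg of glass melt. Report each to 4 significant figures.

Revised batch per 100.0 kg glass melt:
  Aluminium hydroxide: 24.18 kg
  Quartz sand: 25.27 kg
  K2CO3: 30.47 kg
  Mg3Si4O10(OH)2: 11.54 kg
  Strontianite: 33.26 kg
  Zircon: 3.987 kg
Total batch = 128.7 kg; LOI loss = 28.71 kg

Each numeric step keeps full float precision through every step — in-progress results appear rounded to four significant figures as written; a single rounding finalizes each reported figure; all derived quantities are recomputed from the batch weights for 100.0 kg of glass in full float precision (net glass mass, totals, LOI, the yield, the six compositions), precisely as stated by the problem or answer text.
Target masses of each oxide per 100.0 kg glass melt:
  ZrO2: 2.670% × 100.0 = 2.670 kg
  Al2O3: 15.81% × 100.0 = 15.81 kg
  SrO: 23.29% × 100.0 = 23.29 kg
  K2O: 20.81% × 100.0 = 20.81 kg
  MgO: 3.627% × 100.0 = 3.627 kg
  SiO2: 33.79% × 100.0 = 33.79 kg
Per-oxide balance check applying the batch weights above, for the quoted basis mass (oxide sums agree with the targets inside rounding margins):
  ZrO2: 3.987·0.6696 = 2.670 kg (target 2.670 kg)
  Al2O3: 24.18·0.6506 + 25.27·0.003000 = 15.81 kg (target 15.81 kg)
  SrO: 33.26·0.7003 = 23.29 kg (target 23.29 kg)
  K2O: 30.47·0.6829 = 20.81 kg (target 20.81 kg)
  MgO: 11.54·0.3144 = 3.628 kg (target 3.627 kg)
  SiO2: 25.27·0.9950 + 11.54·0.6356 + 3.987·0.3294 = 33.79 kg (target 33.79 kg)
The glass-mass cross-check: whole batch net of LOI = 100.0 kg (the targets, summed, come to 100.0 kg; stated basis 100.0 kg — a pure rounding effect).
Batch total: Σ batch = 128.7 kg; loss to ignition Σ batch·LOI = 28.71 kg; as yield: glass ÷ batch → 77.69%.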